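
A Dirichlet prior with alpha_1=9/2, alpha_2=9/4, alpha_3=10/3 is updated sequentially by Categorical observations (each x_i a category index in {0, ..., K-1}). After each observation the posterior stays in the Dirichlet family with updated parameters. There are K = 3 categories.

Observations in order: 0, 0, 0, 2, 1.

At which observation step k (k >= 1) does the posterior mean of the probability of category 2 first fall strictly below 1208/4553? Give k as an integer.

obs 1: x=0 → posterior Dirichlet(11/2, 9/4, 10/3)
obs 2: x=0 → posterior Dirichlet(13/2, 9/4, 10/3)
obs 3: x=0 → posterior Dirichlet(15/2, 9/4, 10/3)
obs 4: x=2 → posterior Dirichlet(15/2, 9/4, 13/3)
obs 5: x=1 → posterior Dirichlet(15/2, 13/4, 13/3)

k = 3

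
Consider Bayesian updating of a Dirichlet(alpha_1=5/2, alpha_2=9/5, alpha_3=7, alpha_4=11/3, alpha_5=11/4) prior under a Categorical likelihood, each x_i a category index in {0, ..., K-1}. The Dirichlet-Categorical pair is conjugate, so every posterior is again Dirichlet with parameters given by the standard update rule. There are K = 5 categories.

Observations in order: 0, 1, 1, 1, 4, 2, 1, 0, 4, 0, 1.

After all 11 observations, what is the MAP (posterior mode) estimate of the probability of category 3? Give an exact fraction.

obs 1: x=0 → posterior Dirichlet(7/2, 9/5, 7, 11/3, 11/4)
obs 2: x=1 → posterior Dirichlet(7/2, 14/5, 7, 11/3, 11/4)
obs 3: x=1 → posterior Dirichlet(7/2, 19/5, 7, 11/3, 11/4)
obs 4: x=1 → posterior Dirichlet(7/2, 24/5, 7, 11/3, 11/4)
obs 5: x=4 → posterior Dirichlet(7/2, 24/5, 7, 11/3, 15/4)
obs 6: x=2 → posterior Dirichlet(7/2, 24/5, 8, 11/3, 15/4)
obs 7: x=1 → posterior Dirichlet(7/2, 29/5, 8, 11/3, 15/4)
obs 8: x=0 → posterior Dirichlet(9/2, 29/5, 8, 11/3, 15/4)
obs 9: x=4 → posterior Dirichlet(9/2, 29/5, 8, 11/3, 19/4)
obs 10: x=0 → posterior Dirichlet(11/2, 29/5, 8, 11/3, 19/4)
obs 11: x=1 → posterior Dirichlet(11/2, 34/5, 8, 11/3, 19/4)

160/1423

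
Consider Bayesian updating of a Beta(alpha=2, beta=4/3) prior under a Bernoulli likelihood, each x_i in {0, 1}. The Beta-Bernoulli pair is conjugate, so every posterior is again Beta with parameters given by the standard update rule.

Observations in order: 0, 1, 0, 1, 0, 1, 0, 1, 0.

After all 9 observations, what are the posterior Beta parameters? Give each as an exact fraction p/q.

obs 1: x=0 → posterior Beta(2, 7/3)
obs 2: x=1 → posterior Beta(3, 7/3)
obs 3: x=0 → posterior Beta(3, 10/3)
obs 4: x=1 → posterior Beta(4, 10/3)
obs 5: x=0 → posterior Beta(4, 13/3)
obs 6: x=1 → posterior Beta(5, 13/3)
obs 7: x=0 → posterior Beta(5, 16/3)
obs 8: x=1 → posterior Beta(6, 16/3)
obs 9: x=0 → posterior Beta(6, 19/3)

alpha=6, beta=19/3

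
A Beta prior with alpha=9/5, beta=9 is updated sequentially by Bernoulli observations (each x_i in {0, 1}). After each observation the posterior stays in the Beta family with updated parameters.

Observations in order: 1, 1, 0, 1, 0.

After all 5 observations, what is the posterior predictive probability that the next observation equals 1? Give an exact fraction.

obs 1: x=1 → posterior Beta(14/5, 9)
obs 2: x=1 → posterior Beta(19/5, 9)
obs 3: x=0 → posterior Beta(19/5, 10)
obs 4: x=1 → posterior Beta(24/5, 10)
obs 5: x=0 → posterior Beta(24/5, 11)

24/79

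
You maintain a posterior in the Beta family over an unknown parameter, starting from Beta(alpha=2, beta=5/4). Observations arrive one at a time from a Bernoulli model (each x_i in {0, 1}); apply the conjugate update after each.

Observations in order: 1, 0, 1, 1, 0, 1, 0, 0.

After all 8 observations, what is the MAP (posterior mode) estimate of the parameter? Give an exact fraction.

obs 1: x=1 → posterior Beta(3, 5/4)
obs 2: x=0 → posterior Beta(3, 9/4)
obs 3: x=1 → posterior Beta(4, 9/4)
obs 4: x=1 → posterior Beta(5, 9/4)
obs 5: x=0 → posterior Beta(5, 13/4)
obs 6: x=1 → posterior Beta(6, 13/4)
obs 7: x=0 → posterior Beta(6, 17/4)
obs 8: x=0 → posterior Beta(6, 21/4)

20/37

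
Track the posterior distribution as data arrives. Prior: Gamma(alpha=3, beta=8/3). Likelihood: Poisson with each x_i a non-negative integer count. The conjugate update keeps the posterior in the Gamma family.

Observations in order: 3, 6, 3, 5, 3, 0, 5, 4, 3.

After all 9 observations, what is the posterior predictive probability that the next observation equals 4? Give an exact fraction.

346942572434260282385587913798729874542914330959320068359375/2151823603959987964120858505712247558230974737660832129220608

obs 1: x=3 → posterior Gamma(6, 11/3)
obs 2: x=6 → posterior Gamma(12, 14/3)
obs 3: x=3 → posterior Gamma(15, 17/3)
obs 4: x=5 → posterior Gamma(20, 20/3)
obs 5: x=3 → posterior Gamma(23, 23/3)
obs 6: x=0 → posterior Gamma(23, 26/3)
obs 7: x=5 → posterior Gamma(28, 29/3)
obs 8: x=4 → posterior Gamma(32, 32/3)
obs 9: x=3 → posterior Gamma(35, 35/3)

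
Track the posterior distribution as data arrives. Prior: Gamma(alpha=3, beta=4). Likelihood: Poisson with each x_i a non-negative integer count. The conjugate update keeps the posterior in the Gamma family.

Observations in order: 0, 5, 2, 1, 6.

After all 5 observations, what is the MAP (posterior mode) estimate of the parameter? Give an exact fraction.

obs 1: x=0 → posterior Gamma(3, 5)
obs 2: x=5 → posterior Gamma(8, 6)
obs 3: x=2 → posterior Gamma(10, 7)
obs 4: x=1 → posterior Gamma(11, 8)
obs 5: x=6 → posterior Gamma(17, 9)

16/9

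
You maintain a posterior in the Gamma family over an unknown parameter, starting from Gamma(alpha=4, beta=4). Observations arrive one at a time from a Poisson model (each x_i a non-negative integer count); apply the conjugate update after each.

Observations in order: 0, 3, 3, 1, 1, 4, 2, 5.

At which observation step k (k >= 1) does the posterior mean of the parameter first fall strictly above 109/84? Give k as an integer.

k = 3

obs 1: x=0 → posterior Gamma(4, 5)
obs 2: x=3 → posterior Gamma(7, 6)
obs 3: x=3 → posterior Gamma(10, 7)
obs 4: x=1 → posterior Gamma(11, 8)
obs 5: x=1 → posterior Gamma(12, 9)
obs 6: x=4 → posterior Gamma(16, 10)
obs 7: x=2 → posterior Gamma(18, 11)
obs 8: x=5 → posterior Gamma(23, 12)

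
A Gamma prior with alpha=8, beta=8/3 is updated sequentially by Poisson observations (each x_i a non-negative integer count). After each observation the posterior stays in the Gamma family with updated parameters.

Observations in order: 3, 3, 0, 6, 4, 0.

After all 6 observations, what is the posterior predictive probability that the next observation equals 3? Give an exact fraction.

obs 1: x=3 → posterior Gamma(11, 11/3)
obs 2: x=3 → posterior Gamma(14, 14/3)
obs 3: x=0 → posterior Gamma(14, 17/3)
obs 4: x=6 → posterior Gamma(20, 20/3)
obs 5: x=4 → posterior Gamma(24, 23/3)
obs 6: x=0 → posterior Gamma(24, 26/3)

639289341021512489967346945333867315200/3053134545970524535745336759489912159909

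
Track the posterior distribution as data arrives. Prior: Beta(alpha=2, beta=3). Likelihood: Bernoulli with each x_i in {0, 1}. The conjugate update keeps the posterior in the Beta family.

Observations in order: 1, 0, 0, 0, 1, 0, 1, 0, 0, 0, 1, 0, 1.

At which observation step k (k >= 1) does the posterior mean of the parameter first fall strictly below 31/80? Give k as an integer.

obs 1: x=1 → posterior Beta(3, 3)
obs 2: x=0 → posterior Beta(3, 4)
obs 3: x=0 → posterior Beta(3, 5)
obs 4: x=0 → posterior Beta(3, 6)
obs 5: x=1 → posterior Beta(4, 6)
obs 6: x=0 → posterior Beta(4, 7)
obs 7: x=1 → posterior Beta(5, 7)
obs 8: x=0 → posterior Beta(5, 8)
obs 9: x=0 → posterior Beta(5, 9)
obs 10: x=0 → posterior Beta(5, 10)
obs 11: x=1 → posterior Beta(6, 10)
obs 12: x=0 → posterior Beta(6, 11)
obs 13: x=1 → posterior Beta(7, 11)

k = 3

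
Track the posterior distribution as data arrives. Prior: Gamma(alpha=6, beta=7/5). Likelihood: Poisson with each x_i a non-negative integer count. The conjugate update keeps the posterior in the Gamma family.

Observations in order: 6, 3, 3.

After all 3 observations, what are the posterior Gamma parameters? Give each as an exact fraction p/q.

obs 1: x=6 → posterior Gamma(12, 12/5)
obs 2: x=3 → posterior Gamma(15, 17/5)
obs 3: x=3 → posterior Gamma(18, 22/5)

alpha=18, beta=22/5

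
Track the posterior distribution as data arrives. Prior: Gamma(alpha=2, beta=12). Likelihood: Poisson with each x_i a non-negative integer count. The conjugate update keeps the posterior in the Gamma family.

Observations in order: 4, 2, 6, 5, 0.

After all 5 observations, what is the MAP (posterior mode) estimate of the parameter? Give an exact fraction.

18/17

obs 1: x=4 → posterior Gamma(6, 13)
obs 2: x=2 → posterior Gamma(8, 14)
obs 3: x=6 → posterior Gamma(14, 15)
obs 4: x=5 → posterior Gamma(19, 16)
obs 5: x=0 → posterior Gamma(19, 17)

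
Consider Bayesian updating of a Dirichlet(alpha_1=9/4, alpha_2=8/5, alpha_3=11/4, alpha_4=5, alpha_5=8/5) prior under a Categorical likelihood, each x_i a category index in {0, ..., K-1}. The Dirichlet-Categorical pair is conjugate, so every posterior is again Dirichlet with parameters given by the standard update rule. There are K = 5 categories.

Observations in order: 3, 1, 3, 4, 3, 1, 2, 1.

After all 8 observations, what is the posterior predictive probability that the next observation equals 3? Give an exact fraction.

obs 1: x=3 → posterior Dirichlet(9/4, 8/5, 11/4, 6, 8/5)
obs 2: x=1 → posterior Dirichlet(9/4, 13/5, 11/4, 6, 8/5)
obs 3: x=3 → posterior Dirichlet(9/4, 13/5, 11/4, 7, 8/5)
obs 4: x=4 → posterior Dirichlet(9/4, 13/5, 11/4, 7, 13/5)
obs 5: x=3 → posterior Dirichlet(9/4, 13/5, 11/4, 8, 13/5)
obs 6: x=1 → posterior Dirichlet(9/4, 18/5, 11/4, 8, 13/5)
obs 7: x=2 → posterior Dirichlet(9/4, 18/5, 15/4, 8, 13/5)
obs 8: x=1 → posterior Dirichlet(9/4, 23/5, 15/4, 8, 13/5)

20/53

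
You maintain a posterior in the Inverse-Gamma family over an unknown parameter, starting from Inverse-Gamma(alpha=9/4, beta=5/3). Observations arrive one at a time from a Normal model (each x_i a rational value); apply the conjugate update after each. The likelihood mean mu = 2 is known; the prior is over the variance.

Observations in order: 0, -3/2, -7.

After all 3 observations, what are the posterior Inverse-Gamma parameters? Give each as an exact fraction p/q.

alpha=15/4, beta=1207/24

obs 1: x=0 → posterior Inverse-Gamma(11/4, 11/3)
obs 2: x=-3/2 → posterior Inverse-Gamma(13/4, 235/24)
obs 3: x=-7 → posterior Inverse-Gamma(15/4, 1207/24)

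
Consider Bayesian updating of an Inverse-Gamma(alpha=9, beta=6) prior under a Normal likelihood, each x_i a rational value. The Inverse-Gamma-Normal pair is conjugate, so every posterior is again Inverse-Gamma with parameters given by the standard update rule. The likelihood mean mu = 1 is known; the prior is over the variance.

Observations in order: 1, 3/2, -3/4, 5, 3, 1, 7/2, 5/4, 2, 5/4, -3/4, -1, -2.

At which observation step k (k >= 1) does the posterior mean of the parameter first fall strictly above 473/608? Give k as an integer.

k = 3

obs 1: x=1 → posterior Inverse-Gamma(19/2, 6)
obs 2: x=3/2 → posterior Inverse-Gamma(10, 49/8)
obs 3: x=-3/4 → posterior Inverse-Gamma(21/2, 245/32)
obs 4: x=5 → posterior Inverse-Gamma(11, 501/32)
obs 5: x=3 → posterior Inverse-Gamma(23/2, 565/32)
obs 6: x=1 → posterior Inverse-Gamma(12, 565/32)
obs 7: x=7/2 → posterior Inverse-Gamma(25/2, 665/32)
obs 8: x=5/4 → posterior Inverse-Gamma(13, 333/16)
obs 9: x=2 → posterior Inverse-Gamma(27/2, 341/16)
obs 10: x=5/4 → posterior Inverse-Gamma(14, 683/32)
obs 11: x=-3/4 → posterior Inverse-Gamma(29/2, 183/8)
obs 12: x=-1 → posterior Inverse-Gamma(15, 199/8)
obs 13: x=-2 → posterior Inverse-Gamma(31/2, 235/8)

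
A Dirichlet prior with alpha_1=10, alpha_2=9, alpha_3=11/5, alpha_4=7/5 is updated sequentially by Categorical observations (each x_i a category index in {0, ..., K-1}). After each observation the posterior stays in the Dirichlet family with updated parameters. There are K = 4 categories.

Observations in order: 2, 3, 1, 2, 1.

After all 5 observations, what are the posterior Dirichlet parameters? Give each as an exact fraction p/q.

obs 1: x=2 → posterior Dirichlet(10, 9, 16/5, 7/5)
obs 2: x=3 → posterior Dirichlet(10, 9, 16/5, 12/5)
obs 3: x=1 → posterior Dirichlet(10, 10, 16/5, 12/5)
obs 4: x=2 → posterior Dirichlet(10, 10, 21/5, 12/5)
obs 5: x=1 → posterior Dirichlet(10, 11, 21/5, 12/5)

alpha_1=10, alpha_2=11, alpha_3=21/5, alpha_4=12/5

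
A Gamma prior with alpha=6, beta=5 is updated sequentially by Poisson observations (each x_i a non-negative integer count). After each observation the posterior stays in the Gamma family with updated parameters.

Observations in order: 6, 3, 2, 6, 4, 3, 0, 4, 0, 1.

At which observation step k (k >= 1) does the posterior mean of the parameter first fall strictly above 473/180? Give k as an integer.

k = 5

obs 1: x=6 → posterior Gamma(12, 6)
obs 2: x=3 → posterior Gamma(15, 7)
obs 3: x=2 → posterior Gamma(17, 8)
obs 4: x=6 → posterior Gamma(23, 9)
obs 5: x=4 → posterior Gamma(27, 10)
obs 6: x=3 → posterior Gamma(30, 11)
obs 7: x=0 → posterior Gamma(30, 12)
obs 8: x=4 → posterior Gamma(34, 13)
obs 9: x=0 → posterior Gamma(34, 14)
obs 10: x=1 → posterior Gamma(35, 15)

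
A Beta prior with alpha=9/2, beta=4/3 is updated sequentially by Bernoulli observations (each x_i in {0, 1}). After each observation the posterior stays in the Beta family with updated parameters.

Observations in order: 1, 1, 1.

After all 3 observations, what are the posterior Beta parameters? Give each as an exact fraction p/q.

obs 1: x=1 → posterior Beta(11/2, 4/3)
obs 2: x=1 → posterior Beta(13/2, 4/3)
obs 3: x=1 → posterior Beta(15/2, 4/3)

alpha=15/2, beta=4/3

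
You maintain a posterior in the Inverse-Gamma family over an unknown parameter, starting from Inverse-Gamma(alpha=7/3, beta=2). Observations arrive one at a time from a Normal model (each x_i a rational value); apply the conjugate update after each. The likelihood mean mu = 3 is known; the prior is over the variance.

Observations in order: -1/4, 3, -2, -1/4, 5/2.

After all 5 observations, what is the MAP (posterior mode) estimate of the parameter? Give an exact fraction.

obs 1: x=-1/4 → posterior Inverse-Gamma(17/6, 233/32)
obs 2: x=3 → posterior Inverse-Gamma(10/3, 233/32)
obs 3: x=-2 → posterior Inverse-Gamma(23/6, 633/32)
obs 4: x=-1/4 → posterior Inverse-Gamma(13/3, 401/16)
obs 5: x=5/2 → posterior Inverse-Gamma(29/6, 403/16)

1209/280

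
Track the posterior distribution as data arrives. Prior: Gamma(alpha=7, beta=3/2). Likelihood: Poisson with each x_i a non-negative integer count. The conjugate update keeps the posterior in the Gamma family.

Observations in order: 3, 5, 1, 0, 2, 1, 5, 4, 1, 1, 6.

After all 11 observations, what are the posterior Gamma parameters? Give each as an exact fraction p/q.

alpha=36, beta=25/2

obs 1: x=3 → posterior Gamma(10, 5/2)
obs 2: x=5 → posterior Gamma(15, 7/2)
obs 3: x=1 → posterior Gamma(16, 9/2)
obs 4: x=0 → posterior Gamma(16, 11/2)
obs 5: x=2 → posterior Gamma(18, 13/2)
obs 6: x=1 → posterior Gamma(19, 15/2)
obs 7: x=5 → posterior Gamma(24, 17/2)
obs 8: x=4 → posterior Gamma(28, 19/2)
obs 9: x=1 → posterior Gamma(29, 21/2)
obs 10: x=1 → posterior Gamma(30, 23/2)
obs 11: x=6 → posterior Gamma(36, 25/2)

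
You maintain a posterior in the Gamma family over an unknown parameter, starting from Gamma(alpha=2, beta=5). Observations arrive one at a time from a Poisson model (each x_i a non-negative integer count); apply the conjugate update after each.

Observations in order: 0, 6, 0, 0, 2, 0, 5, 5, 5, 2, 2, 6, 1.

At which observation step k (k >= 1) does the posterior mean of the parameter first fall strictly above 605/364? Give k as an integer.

k = 9

obs 1: x=0 → posterior Gamma(2, 6)
obs 2: x=6 → posterior Gamma(8, 7)
obs 3: x=0 → posterior Gamma(8, 8)
obs 4: x=0 → posterior Gamma(8, 9)
obs 5: x=2 → posterior Gamma(10, 10)
obs 6: x=0 → posterior Gamma(10, 11)
obs 7: x=5 → posterior Gamma(15, 12)
obs 8: x=5 → posterior Gamma(20, 13)
obs 9: x=5 → posterior Gamma(25, 14)
obs 10: x=2 → posterior Gamma(27, 15)
obs 11: x=2 → posterior Gamma(29, 16)
obs 12: x=6 → posterior Gamma(35, 17)
obs 13: x=1 → posterior Gamma(36, 18)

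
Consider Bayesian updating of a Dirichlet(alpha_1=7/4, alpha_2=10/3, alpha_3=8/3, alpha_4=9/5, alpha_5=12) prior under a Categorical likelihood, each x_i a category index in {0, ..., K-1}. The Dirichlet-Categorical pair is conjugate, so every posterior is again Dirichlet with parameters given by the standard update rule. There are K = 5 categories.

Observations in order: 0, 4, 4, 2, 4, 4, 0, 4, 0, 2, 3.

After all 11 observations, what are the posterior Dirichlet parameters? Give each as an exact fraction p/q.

alpha_1=19/4, alpha_2=10/3, alpha_3=14/3, alpha_4=14/5, alpha_5=17

obs 1: x=0 → posterior Dirichlet(11/4, 10/3, 8/3, 9/5, 12)
obs 2: x=4 → posterior Dirichlet(11/4, 10/3, 8/3, 9/5, 13)
obs 3: x=4 → posterior Dirichlet(11/4, 10/3, 8/3, 9/5, 14)
obs 4: x=2 → posterior Dirichlet(11/4, 10/3, 11/3, 9/5, 14)
obs 5: x=4 → posterior Dirichlet(11/4, 10/3, 11/3, 9/5, 15)
obs 6: x=4 → posterior Dirichlet(11/4, 10/3, 11/3, 9/5, 16)
obs 7: x=0 → posterior Dirichlet(15/4, 10/3, 11/3, 9/5, 16)
obs 8: x=4 → posterior Dirichlet(15/4, 10/3, 11/3, 9/5, 17)
obs 9: x=0 → posterior Dirichlet(19/4, 10/3, 11/3, 9/5, 17)
obs 10: x=2 → posterior Dirichlet(19/4, 10/3, 14/3, 9/5, 17)
obs 11: x=3 → posterior Dirichlet(19/4, 10/3, 14/3, 14/5, 17)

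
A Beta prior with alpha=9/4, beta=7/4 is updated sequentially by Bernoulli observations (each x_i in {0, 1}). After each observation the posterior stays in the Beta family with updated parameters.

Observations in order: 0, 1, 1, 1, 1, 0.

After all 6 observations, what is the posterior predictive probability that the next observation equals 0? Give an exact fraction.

3/8

obs 1: x=0 → posterior Beta(9/4, 11/4)
obs 2: x=1 → posterior Beta(13/4, 11/4)
obs 3: x=1 → posterior Beta(17/4, 11/4)
obs 4: x=1 → posterior Beta(21/4, 11/4)
obs 5: x=1 → posterior Beta(25/4, 11/4)
obs 6: x=0 → posterior Beta(25/4, 15/4)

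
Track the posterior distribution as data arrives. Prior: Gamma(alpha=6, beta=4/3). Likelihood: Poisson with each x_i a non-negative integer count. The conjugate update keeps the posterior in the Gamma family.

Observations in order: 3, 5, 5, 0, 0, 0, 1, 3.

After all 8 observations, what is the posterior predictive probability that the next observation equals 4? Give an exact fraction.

2332173909006139455578895540084434534400/18482713582824035358817658752815923791711

obs 1: x=3 → posterior Gamma(9, 7/3)
obs 2: x=5 → posterior Gamma(14, 10/3)
obs 3: x=5 → posterior Gamma(19, 13/3)
obs 4: x=0 → posterior Gamma(19, 16/3)
obs 5: x=0 → posterior Gamma(19, 19/3)
obs 6: x=0 → posterior Gamma(19, 22/3)
obs 7: x=1 → posterior Gamma(20, 25/3)
obs 8: x=3 → posterior Gamma(23, 28/3)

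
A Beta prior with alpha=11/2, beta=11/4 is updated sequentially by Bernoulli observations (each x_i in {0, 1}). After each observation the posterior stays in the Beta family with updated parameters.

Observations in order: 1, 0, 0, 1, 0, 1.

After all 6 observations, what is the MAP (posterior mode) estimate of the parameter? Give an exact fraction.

obs 1: x=1 → posterior Beta(13/2, 11/4)
obs 2: x=0 → posterior Beta(13/2, 15/4)
obs 3: x=0 → posterior Beta(13/2, 19/4)
obs 4: x=1 → posterior Beta(15/2, 19/4)
obs 5: x=0 → posterior Beta(15/2, 23/4)
obs 6: x=1 → posterior Beta(17/2, 23/4)

30/49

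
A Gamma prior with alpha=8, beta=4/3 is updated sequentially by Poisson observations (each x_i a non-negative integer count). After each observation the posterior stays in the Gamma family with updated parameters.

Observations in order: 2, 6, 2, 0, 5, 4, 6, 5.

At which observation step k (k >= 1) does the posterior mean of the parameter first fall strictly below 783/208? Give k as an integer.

k = 4

obs 1: x=2 → posterior Gamma(10, 7/3)
obs 2: x=6 → posterior Gamma(16, 10/3)
obs 3: x=2 → posterior Gamma(18, 13/3)
obs 4: x=0 → posterior Gamma(18, 16/3)
obs 5: x=5 → posterior Gamma(23, 19/3)
obs 6: x=4 → posterior Gamma(27, 22/3)
obs 7: x=6 → posterior Gamma(33, 25/3)
obs 8: x=5 → posterior Gamma(38, 28/3)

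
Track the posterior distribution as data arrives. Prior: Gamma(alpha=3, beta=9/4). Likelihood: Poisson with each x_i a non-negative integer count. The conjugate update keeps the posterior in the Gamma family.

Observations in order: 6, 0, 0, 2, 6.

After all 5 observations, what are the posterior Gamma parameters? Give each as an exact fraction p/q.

obs 1: x=6 → posterior Gamma(9, 13/4)
obs 2: x=0 → posterior Gamma(9, 17/4)
obs 3: x=0 → posterior Gamma(9, 21/4)
obs 4: x=2 → posterior Gamma(11, 25/4)
obs 5: x=6 → posterior Gamma(17, 29/4)

alpha=17, beta=29/4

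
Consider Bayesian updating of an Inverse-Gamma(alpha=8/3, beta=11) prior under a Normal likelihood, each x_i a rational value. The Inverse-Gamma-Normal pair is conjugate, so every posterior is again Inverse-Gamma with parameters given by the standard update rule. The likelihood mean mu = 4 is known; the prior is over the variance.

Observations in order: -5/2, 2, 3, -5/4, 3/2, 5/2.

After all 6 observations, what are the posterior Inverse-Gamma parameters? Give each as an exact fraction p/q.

alpha=17/3, beta=1685/32

obs 1: x=-5/2 → posterior Inverse-Gamma(19/6, 257/8)
obs 2: x=2 → posterior Inverse-Gamma(11/3, 273/8)
obs 3: x=3 → posterior Inverse-Gamma(25/6, 277/8)
obs 4: x=-5/4 → posterior Inverse-Gamma(14/3, 1549/32)
obs 5: x=3/2 → posterior Inverse-Gamma(31/6, 1649/32)
obs 6: x=5/2 → posterior Inverse-Gamma(17/3, 1685/32)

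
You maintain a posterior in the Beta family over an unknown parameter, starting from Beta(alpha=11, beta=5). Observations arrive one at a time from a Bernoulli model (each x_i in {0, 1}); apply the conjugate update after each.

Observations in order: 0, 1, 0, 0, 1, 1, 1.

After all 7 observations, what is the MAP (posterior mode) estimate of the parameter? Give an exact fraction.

obs 1: x=0 → posterior Beta(11, 6)
obs 2: x=1 → posterior Beta(12, 6)
obs 3: x=0 → posterior Beta(12, 7)
obs 4: x=0 → posterior Beta(12, 8)
obs 5: x=1 → posterior Beta(13, 8)
obs 6: x=1 → posterior Beta(14, 8)
obs 7: x=1 → posterior Beta(15, 8)

2/3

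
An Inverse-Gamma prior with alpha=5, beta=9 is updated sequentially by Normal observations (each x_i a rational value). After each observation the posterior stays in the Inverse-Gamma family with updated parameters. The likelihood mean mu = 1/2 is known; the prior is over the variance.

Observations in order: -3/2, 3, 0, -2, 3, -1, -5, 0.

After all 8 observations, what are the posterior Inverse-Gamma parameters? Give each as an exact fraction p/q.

alpha=9, beta=295/8

obs 1: x=-3/2 → posterior Inverse-Gamma(11/2, 11)
obs 2: x=3 → posterior Inverse-Gamma(6, 113/8)
obs 3: x=0 → posterior Inverse-Gamma(13/2, 57/4)
obs 4: x=-2 → posterior Inverse-Gamma(7, 139/8)
obs 5: x=3 → posterior Inverse-Gamma(15/2, 41/2)
obs 6: x=-1 → posterior Inverse-Gamma(8, 173/8)
obs 7: x=-5 → posterior Inverse-Gamma(17/2, 147/4)
obs 8: x=0 → posterior Inverse-Gamma(9, 295/8)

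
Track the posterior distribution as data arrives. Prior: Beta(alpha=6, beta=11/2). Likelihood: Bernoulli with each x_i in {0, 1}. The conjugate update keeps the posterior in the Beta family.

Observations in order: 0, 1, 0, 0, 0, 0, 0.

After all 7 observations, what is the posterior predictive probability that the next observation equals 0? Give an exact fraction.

23/37

obs 1: x=0 → posterior Beta(6, 13/2)
obs 2: x=1 → posterior Beta(7, 13/2)
obs 3: x=0 → posterior Beta(7, 15/2)
obs 4: x=0 → posterior Beta(7, 17/2)
obs 5: x=0 → posterior Beta(7, 19/2)
obs 6: x=0 → posterior Beta(7, 21/2)
obs 7: x=0 → posterior Beta(7, 23/2)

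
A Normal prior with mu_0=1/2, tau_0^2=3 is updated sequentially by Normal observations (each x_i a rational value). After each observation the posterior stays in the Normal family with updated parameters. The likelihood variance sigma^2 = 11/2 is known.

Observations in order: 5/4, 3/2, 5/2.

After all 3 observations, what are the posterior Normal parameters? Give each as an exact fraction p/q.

obs 1: x=5/4 → posterior Normal(13/17, 33/17)
obs 2: x=3/2 → posterior Normal(22/23, 33/23)
obs 3: x=5/2 → posterior Normal(37/29, 33/29)

mu_0=37/29, tau_0^2=33/29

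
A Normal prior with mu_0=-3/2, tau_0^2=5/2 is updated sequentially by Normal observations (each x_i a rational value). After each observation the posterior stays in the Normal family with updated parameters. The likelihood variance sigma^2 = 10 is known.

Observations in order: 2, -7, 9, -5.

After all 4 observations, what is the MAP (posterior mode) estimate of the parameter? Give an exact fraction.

obs 1: x=2 → posterior Normal(-4/5, 2)
obs 2: x=-7 → posterior Normal(-11/6, 5/3)
obs 3: x=9 → posterior Normal(-2/7, 10/7)
obs 4: x=-5 → posterior Normal(-7/8, 5/4)

-7/8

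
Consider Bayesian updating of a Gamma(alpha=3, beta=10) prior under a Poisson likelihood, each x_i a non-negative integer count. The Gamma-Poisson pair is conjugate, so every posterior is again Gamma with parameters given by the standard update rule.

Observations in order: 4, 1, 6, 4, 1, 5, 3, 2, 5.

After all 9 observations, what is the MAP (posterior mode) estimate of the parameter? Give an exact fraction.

33/19

obs 1: x=4 → posterior Gamma(7, 11)
obs 2: x=1 → posterior Gamma(8, 12)
obs 3: x=6 → posterior Gamma(14, 13)
obs 4: x=4 → posterior Gamma(18, 14)
obs 5: x=1 → posterior Gamma(19, 15)
obs 6: x=5 → posterior Gamma(24, 16)
obs 7: x=3 → posterior Gamma(27, 17)
obs 8: x=2 → posterior Gamma(29, 18)
obs 9: x=5 → posterior Gamma(34, 19)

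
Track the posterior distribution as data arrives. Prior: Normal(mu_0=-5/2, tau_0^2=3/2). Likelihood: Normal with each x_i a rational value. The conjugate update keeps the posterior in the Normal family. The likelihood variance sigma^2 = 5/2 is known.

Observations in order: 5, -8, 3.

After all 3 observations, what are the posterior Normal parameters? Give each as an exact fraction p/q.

obs 1: x=5 → posterior Normal(5/16, 15/16)
obs 2: x=-8 → posterior Normal(-43/22, 15/22)
obs 3: x=3 → posterior Normal(-25/28, 15/28)

mu_0=-25/28, tau_0^2=15/28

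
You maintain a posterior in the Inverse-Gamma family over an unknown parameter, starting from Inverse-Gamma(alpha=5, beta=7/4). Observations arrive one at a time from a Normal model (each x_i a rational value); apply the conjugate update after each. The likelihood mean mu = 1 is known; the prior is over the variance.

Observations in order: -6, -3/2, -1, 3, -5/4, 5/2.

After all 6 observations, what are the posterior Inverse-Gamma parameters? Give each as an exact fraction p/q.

obs 1: x=-6 → posterior Inverse-Gamma(11/2, 105/4)
obs 2: x=-3/2 → posterior Inverse-Gamma(6, 235/8)
obs 3: x=-1 → posterior Inverse-Gamma(13/2, 251/8)
obs 4: x=3 → posterior Inverse-Gamma(7, 267/8)
obs 5: x=-5/4 → posterior Inverse-Gamma(15/2, 1149/32)
obs 6: x=5/2 → posterior Inverse-Gamma(8, 1185/32)

alpha=8, beta=1185/32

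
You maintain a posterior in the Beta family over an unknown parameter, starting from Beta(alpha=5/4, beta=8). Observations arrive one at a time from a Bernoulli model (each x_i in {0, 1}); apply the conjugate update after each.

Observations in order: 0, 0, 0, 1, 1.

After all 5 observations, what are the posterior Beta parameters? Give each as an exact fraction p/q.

obs 1: x=0 → posterior Beta(5/4, 9)
obs 2: x=0 → posterior Beta(5/4, 10)
obs 3: x=0 → posterior Beta(5/4, 11)
obs 4: x=1 → posterior Beta(9/4, 11)
obs 5: x=1 → posterior Beta(13/4, 11)

alpha=13/4, beta=11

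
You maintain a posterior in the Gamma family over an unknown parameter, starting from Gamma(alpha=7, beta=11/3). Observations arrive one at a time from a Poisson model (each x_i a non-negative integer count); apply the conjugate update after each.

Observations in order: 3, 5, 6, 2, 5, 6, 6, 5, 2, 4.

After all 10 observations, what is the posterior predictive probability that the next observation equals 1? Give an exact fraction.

obs 1: x=3 → posterior Gamma(10, 14/3)
obs 2: x=5 → posterior Gamma(15, 17/3)
obs 3: x=6 → posterior Gamma(21, 20/3)
obs 4: x=2 → posterior Gamma(23, 23/3)
obs 5: x=5 → posterior Gamma(28, 26/3)
obs 6: x=6 → posterior Gamma(34, 29/3)
obs 7: x=6 → posterior Gamma(40, 32/3)
obs 8: x=5 → posterior Gamma(45, 35/3)
obs 9: x=2 → posterior Gamma(47, 38/3)
obs 10: x=4 → posterior Gamma(51, 41/3)

2733179303981318217225371359571265603655858423569015468694520491729958946738374832273/28809729278118710920920186578345254130682023164072451589950208597050497936166471335936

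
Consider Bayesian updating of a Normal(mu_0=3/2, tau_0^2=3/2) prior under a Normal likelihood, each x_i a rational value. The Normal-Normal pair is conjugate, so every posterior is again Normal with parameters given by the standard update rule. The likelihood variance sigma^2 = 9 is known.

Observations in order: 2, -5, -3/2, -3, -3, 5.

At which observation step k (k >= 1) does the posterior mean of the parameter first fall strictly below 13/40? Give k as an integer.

k = 4

obs 1: x=2 → posterior Normal(11/7, 9/7)
obs 2: x=-5 → posterior Normal(3/4, 9/8)
obs 3: x=-3/2 → posterior Normal(1/2, 1)
obs 4: x=-3 → posterior Normal(3/20, 9/10)
obs 5: x=-3 → posterior Normal(-3/22, 9/11)
obs 6: x=5 → posterior Normal(7/24, 3/4)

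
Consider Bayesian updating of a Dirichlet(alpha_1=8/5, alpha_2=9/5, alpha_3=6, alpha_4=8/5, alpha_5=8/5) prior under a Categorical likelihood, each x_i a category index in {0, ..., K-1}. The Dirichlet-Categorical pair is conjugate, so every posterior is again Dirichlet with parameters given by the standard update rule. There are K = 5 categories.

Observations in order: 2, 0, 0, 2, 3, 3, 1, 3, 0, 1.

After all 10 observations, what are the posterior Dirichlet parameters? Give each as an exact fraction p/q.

obs 1: x=2 → posterior Dirichlet(8/5, 9/5, 7, 8/5, 8/5)
obs 2: x=0 → posterior Dirichlet(13/5, 9/5, 7, 8/5, 8/5)
obs 3: x=0 → posterior Dirichlet(18/5, 9/5, 7, 8/5, 8/5)
obs 4: x=2 → posterior Dirichlet(18/5, 9/5, 8, 8/5, 8/5)
obs 5: x=3 → posterior Dirichlet(18/5, 9/5, 8, 13/5, 8/5)
obs 6: x=3 → posterior Dirichlet(18/5, 9/5, 8, 18/5, 8/5)
obs 7: x=1 → posterior Dirichlet(18/5, 14/5, 8, 18/5, 8/5)
obs 8: x=3 → posterior Dirichlet(18/5, 14/5, 8, 23/5, 8/5)
obs 9: x=0 → posterior Dirichlet(23/5, 14/5, 8, 23/5, 8/5)
obs 10: x=1 → posterior Dirichlet(23/5, 19/5, 8, 23/5, 8/5)

alpha_1=23/5, alpha_2=19/5, alpha_3=8, alpha_4=23/5, alpha_5=8/5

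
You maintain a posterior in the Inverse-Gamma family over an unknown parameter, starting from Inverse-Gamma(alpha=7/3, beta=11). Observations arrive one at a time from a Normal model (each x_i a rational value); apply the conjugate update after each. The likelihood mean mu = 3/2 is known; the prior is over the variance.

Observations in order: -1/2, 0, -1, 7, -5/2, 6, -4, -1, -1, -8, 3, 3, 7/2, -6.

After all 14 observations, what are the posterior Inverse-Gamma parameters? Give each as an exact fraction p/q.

obs 1: x=-1/2 → posterior Inverse-Gamma(17/6, 13)
obs 2: x=0 → posterior Inverse-Gamma(10/3, 113/8)
obs 3: x=-1 → posterior Inverse-Gamma(23/6, 69/4)
obs 4: x=7 → posterior Inverse-Gamma(13/3, 259/8)
obs 5: x=-5/2 → posterior Inverse-Gamma(29/6, 323/8)
obs 6: x=6 → posterior Inverse-Gamma(16/3, 101/2)
obs 7: x=-4 → posterior Inverse-Gamma(35/6, 525/8)
obs 8: x=-1 → posterior Inverse-Gamma(19/3, 275/4)
obs 9: x=-1 → posterior Inverse-Gamma(41/6, 575/8)
obs 10: x=-8 → posterior Inverse-Gamma(22/3, 117)
obs 11: x=3 → posterior Inverse-Gamma(47/6, 945/8)
obs 12: x=3 → posterior Inverse-Gamma(25/3, 477/4)
obs 13: x=7/2 → posterior Inverse-Gamma(53/6, 485/4)
obs 14: x=-6 → posterior Inverse-Gamma(28/3, 1195/8)

alpha=28/3, beta=1195/8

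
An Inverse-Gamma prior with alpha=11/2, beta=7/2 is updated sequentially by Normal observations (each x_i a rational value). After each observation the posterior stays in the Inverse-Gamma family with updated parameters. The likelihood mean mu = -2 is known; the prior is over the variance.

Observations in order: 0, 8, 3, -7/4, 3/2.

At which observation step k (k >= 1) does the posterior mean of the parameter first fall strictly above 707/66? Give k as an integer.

k = 3

obs 1: x=0 → posterior Inverse-Gamma(6, 11/2)
obs 2: x=8 → posterior Inverse-Gamma(13/2, 111/2)
obs 3: x=3 → posterior Inverse-Gamma(7, 68)
obs 4: x=-7/4 → posterior Inverse-Gamma(15/2, 2177/32)
obs 5: x=3/2 → posterior Inverse-Gamma(8, 2373/32)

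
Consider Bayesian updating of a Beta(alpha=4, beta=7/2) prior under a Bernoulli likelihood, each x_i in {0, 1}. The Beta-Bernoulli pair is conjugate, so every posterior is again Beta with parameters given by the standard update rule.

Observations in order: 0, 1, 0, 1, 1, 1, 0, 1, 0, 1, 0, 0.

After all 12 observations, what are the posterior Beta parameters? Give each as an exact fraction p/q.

obs 1: x=0 → posterior Beta(4, 9/2)
obs 2: x=1 → posterior Beta(5, 9/2)
obs 3: x=0 → posterior Beta(5, 11/2)
obs 4: x=1 → posterior Beta(6, 11/2)
obs 5: x=1 → posterior Beta(7, 11/2)
obs 6: x=1 → posterior Beta(8, 11/2)
obs 7: x=0 → posterior Beta(8, 13/2)
obs 8: x=1 → posterior Beta(9, 13/2)
obs 9: x=0 → posterior Beta(9, 15/2)
obs 10: x=1 → posterior Beta(10, 15/2)
obs 11: x=0 → posterior Beta(10, 17/2)
obs 12: x=0 → posterior Beta(10, 19/2)

alpha=10, beta=19/2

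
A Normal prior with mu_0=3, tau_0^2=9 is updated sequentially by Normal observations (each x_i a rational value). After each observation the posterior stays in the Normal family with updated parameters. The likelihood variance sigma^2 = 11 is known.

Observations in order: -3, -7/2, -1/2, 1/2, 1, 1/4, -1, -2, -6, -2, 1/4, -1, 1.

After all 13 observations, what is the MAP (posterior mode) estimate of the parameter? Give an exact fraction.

obs 1: x=-3 → posterior Normal(3/10, 99/20)
obs 2: x=-7/2 → posterior Normal(-51/58, 99/29)
obs 3: x=-1/2 → posterior Normal(-15/19, 99/38)
obs 4: x=1/2 → posterior Normal(-51/94, 99/47)
obs 5: x=1 → posterior Normal(-33/112, 99/56)
obs 6: x=1/4 → posterior Normal(-57/260, 99/65)
obs 7: x=-1 → posterior Normal(-93/296, 99/74)
obs 8: x=-2 → posterior Normal(-165/332, 99/83)
obs 9: x=-6 → posterior Normal(-381/368, 99/92)
obs 10: x=-2 → posterior Normal(-453/404, 99/101)
obs 11: x=1/4 → posterior Normal(-111/110, 9/10)
obs 12: x=-1 → posterior Normal(-120/119, 99/119)
obs 13: x=1 → posterior Normal(-111/128, 99/128)

-111/128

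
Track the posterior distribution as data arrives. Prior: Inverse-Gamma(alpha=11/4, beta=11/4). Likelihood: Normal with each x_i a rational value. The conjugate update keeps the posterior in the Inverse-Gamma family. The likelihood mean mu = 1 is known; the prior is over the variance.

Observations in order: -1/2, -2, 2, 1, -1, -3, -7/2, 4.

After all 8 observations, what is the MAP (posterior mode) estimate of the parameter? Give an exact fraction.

obs 1: x=-1/2 → posterior Inverse-Gamma(13/4, 31/8)
obs 2: x=-2 → posterior Inverse-Gamma(15/4, 67/8)
obs 3: x=2 → posterior Inverse-Gamma(17/4, 71/8)
obs 4: x=1 → posterior Inverse-Gamma(19/4, 71/8)
obs 5: x=-1 → posterior Inverse-Gamma(21/4, 87/8)
obs 6: x=-3 → posterior Inverse-Gamma(23/4, 151/8)
obs 7: x=-7/2 → posterior Inverse-Gamma(25/4, 29)
obs 8: x=4 → posterior Inverse-Gamma(27/4, 67/2)

134/31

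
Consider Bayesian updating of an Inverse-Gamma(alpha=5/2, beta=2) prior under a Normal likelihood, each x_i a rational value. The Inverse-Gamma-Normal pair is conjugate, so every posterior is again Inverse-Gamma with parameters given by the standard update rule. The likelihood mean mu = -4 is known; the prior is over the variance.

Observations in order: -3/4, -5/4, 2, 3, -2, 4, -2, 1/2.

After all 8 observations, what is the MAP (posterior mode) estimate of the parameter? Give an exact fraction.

obs 1: x=-3/4 → posterior Inverse-Gamma(3, 233/32)
obs 2: x=-5/4 → posterior Inverse-Gamma(7/2, 177/16)
obs 3: x=2 → posterior Inverse-Gamma(4, 465/16)
obs 4: x=3 → posterior Inverse-Gamma(9/2, 857/16)
obs 5: x=-2 → posterior Inverse-Gamma(5, 889/16)
obs 6: x=4 → posterior Inverse-Gamma(11/2, 1401/16)
obs 7: x=-2 → posterior Inverse-Gamma(6, 1433/16)
obs 8: x=1/2 → posterior Inverse-Gamma(13/2, 1595/16)

319/24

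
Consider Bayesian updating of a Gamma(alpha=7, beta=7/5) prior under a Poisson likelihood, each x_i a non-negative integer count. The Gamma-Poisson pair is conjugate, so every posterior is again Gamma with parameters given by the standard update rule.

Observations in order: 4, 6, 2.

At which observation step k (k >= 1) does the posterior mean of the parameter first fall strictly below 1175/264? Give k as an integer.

obs 1: x=4 → posterior Gamma(11, 12/5)
obs 2: x=6 → posterior Gamma(17, 17/5)
obs 3: x=2 → posterior Gamma(19, 22/5)

k = 3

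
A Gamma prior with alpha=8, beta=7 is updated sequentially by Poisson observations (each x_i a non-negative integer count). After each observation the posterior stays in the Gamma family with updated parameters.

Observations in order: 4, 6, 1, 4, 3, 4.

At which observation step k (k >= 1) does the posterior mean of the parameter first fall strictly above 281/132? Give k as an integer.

k = 5

obs 1: x=4 → posterior Gamma(12, 8)
obs 2: x=6 → posterior Gamma(18, 9)
obs 3: x=1 → posterior Gamma(19, 10)
obs 4: x=4 → posterior Gamma(23, 11)
obs 5: x=3 → posterior Gamma(26, 12)
obs 6: x=4 → posterior Gamma(30, 13)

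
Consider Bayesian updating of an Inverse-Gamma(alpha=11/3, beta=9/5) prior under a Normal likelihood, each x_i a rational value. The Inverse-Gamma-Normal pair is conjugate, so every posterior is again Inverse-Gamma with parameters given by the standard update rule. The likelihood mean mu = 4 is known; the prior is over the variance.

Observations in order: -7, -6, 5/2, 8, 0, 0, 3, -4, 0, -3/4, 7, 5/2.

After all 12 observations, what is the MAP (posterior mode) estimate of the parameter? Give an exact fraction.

93519/5120

obs 1: x=-7 → posterior Inverse-Gamma(25/6, 623/10)
obs 2: x=-6 → posterior Inverse-Gamma(14/3, 1123/10)
obs 3: x=5/2 → posterior Inverse-Gamma(31/6, 4537/40)
obs 4: x=8 → posterior Inverse-Gamma(17/3, 4857/40)
obs 5: x=0 → posterior Inverse-Gamma(37/6, 5177/40)
obs 6: x=0 → posterior Inverse-Gamma(20/3, 5497/40)
obs 7: x=3 → posterior Inverse-Gamma(43/6, 5517/40)
obs 8: x=-4 → posterior Inverse-Gamma(23/3, 6797/40)
obs 9: x=0 → posterior Inverse-Gamma(49/6, 7117/40)
obs 10: x=-3/4 → posterior Inverse-Gamma(26/3, 30273/160)
obs 11: x=7 → posterior Inverse-Gamma(55/6, 30993/160)
obs 12: x=5/2 → posterior Inverse-Gamma(29/3, 31173/160)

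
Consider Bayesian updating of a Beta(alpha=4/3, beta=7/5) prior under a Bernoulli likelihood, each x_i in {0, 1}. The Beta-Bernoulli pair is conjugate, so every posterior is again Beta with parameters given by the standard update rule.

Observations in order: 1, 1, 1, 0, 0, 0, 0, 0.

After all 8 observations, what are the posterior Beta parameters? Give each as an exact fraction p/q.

alpha=13/3, beta=32/5

obs 1: x=1 → posterior Beta(7/3, 7/5)
obs 2: x=1 → posterior Beta(10/3, 7/5)
obs 3: x=1 → posterior Beta(13/3, 7/5)
obs 4: x=0 → posterior Beta(13/3, 12/5)
obs 5: x=0 → posterior Beta(13/3, 17/5)
obs 6: x=0 → posterior Beta(13/3, 22/5)
obs 7: x=0 → posterior Beta(13/3, 27/5)
obs 8: x=0 → posterior Beta(13/3, 32/5)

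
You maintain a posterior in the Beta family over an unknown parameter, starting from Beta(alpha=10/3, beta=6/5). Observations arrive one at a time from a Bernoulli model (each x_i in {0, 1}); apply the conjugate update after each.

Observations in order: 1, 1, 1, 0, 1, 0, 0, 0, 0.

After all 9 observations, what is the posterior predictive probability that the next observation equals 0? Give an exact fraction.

93/203

obs 1: x=1 → posterior Beta(13/3, 6/5)
obs 2: x=1 → posterior Beta(16/3, 6/5)
obs 3: x=1 → posterior Beta(19/3, 6/5)
obs 4: x=0 → posterior Beta(19/3, 11/5)
obs 5: x=1 → posterior Beta(22/3, 11/5)
obs 6: x=0 → posterior Beta(22/3, 16/5)
obs 7: x=0 → posterior Beta(22/3, 21/5)
obs 8: x=0 → posterior Beta(22/3, 26/5)
obs 9: x=0 → posterior Beta(22/3, 31/5)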